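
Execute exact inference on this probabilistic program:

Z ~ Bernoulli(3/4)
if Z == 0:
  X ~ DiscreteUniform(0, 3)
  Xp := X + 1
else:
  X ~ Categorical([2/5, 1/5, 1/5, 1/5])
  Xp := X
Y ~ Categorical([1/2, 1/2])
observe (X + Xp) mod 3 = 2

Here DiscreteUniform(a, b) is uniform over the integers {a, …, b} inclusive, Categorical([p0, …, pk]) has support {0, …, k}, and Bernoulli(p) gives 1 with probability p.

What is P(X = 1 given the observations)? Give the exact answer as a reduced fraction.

Enumerate traces; 4 have nonzero weight after conditioning:
  (Z=0, X=2, Y=0) weight 1/32
  (Z=0, X=2, Y=1) weight 1/32
  (Z=1, X=1, Y=0) weight 3/40
  (Z=1, X=1, Y=1) weight 3/40
Group by X:
  weight(X=1) = 3/20
  weight(X=2) = 1/16
Total weight = 3/20 + 1/16 = 17/80
P(X=1 | obs) = 3/20 / 17/80 = 12/17
P(X=2 | obs) = 1/16 / 17/80 = 5/17

P(X = 1 | obs) = 12/17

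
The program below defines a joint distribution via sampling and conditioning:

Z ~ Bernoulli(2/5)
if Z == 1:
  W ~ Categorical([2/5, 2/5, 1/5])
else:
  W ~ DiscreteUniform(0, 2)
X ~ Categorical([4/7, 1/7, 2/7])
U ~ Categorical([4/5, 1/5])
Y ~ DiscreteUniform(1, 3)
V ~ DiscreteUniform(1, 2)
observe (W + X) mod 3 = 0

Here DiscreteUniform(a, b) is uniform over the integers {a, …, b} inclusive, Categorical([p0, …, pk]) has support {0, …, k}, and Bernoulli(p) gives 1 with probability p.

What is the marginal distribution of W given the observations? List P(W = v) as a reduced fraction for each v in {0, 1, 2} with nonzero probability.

P(W=0) = 36/61, P(W=1) = 18/61, P(W=2) = 7/61

Enumerate traces; 72 have nonzero weight after conditioning:
  (Z=0, W=0, X=0, U=0, Y=1, V=1) weight 8/525
  (Z=0, W=0, X=0, U=0, Y=1, V=2) weight 8/525
  (Z=0, W=0, X=0, U=0, Y=2, V=1) weight 8/525
  (Z=0, W=0, X=0, U=0, Y=2, V=2) weight 8/525
  (Z=0, W=0, X=0, U=0, Y=3, V=1) weight 8/525
  (Z=0, W=0, X=0, U=0, Y=3, V=2) weight 8/525
  (Z=0, W=0, X=0, U=1, Y=1, V=1) weight 2/525
  (Z=0, W=0, X=0, U=1, Y=1, V=2) weight 2/525
  (Z=0, W=1, X=2, U=0, Y=1, V=1) weight 4/525
  (Z=0, W=2, X=1, U=0, Y=1, V=1) weight 2/525
  … 62 more
Group by W:
  weight(W=0) = 36/175
  weight(W=1) = 18/175
  weight(W=2) = 1/25
Total weight = 36/175 + 18/175 + 1/25 = 61/175
P(W=0 | obs) = 36/175 / 61/175 = 36/61
P(W=1 | obs) = 18/175 / 61/175 = 18/61
P(W=2 | obs) = 1/25 / 61/175 = 7/61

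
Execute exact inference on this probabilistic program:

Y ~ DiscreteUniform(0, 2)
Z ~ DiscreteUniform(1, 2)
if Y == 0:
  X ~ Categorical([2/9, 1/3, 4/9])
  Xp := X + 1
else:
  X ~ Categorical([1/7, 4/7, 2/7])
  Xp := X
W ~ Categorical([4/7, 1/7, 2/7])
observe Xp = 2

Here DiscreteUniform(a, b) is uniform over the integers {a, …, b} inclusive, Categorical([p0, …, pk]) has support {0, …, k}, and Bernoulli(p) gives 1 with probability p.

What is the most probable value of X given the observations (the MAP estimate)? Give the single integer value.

Enumerate traces; 18 have nonzero weight after conditioning:
  (Y=0, Z=1, X=1, W=0) weight 2/63
  (Y=0, Z=1, X=1, W=1) weight 1/126
  (Y=0, Z=1, X=1, W=2) weight 1/63
  (Y=0, Z=2, X=1, W=0) weight 2/63
  (Y=0, Z=2, X=1, W=1) weight 1/126
  (Y=0, Z=2, X=1, W=2) weight 1/63
  (Y=1, Z=1, X=2, W=0) weight 4/147
  (Y=1, Z=1, X=2, W=1) weight 1/147
  … 10 more
Group by X:
  weight(X=1) = 1/9
  weight(X=2) = 4/21
Total weight = 1/9 + 4/21 = 19/63
P(X=1 | obs) = 1/9 / 19/63 = 7/19
P(X=2 | obs) = 4/21 / 19/63 = 12/19
argmax = 2

argmax_v P(X = v | obs) = 2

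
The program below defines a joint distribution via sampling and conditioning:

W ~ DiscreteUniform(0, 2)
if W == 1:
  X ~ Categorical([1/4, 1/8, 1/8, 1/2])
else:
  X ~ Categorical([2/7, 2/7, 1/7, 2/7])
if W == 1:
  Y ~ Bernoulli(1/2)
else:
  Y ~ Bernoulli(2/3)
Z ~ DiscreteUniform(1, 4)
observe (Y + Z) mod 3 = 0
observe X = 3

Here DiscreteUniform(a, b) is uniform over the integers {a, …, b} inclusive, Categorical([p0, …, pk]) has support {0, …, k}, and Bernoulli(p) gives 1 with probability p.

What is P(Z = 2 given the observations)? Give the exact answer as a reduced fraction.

Enumerate traces; 6 have nonzero weight after conditioning:
  (W=0, X=3, Y=0, Z=3) weight 1/126
  (W=0, X=3, Y=1, Z=2) weight 1/63
  (W=1, X=3, Y=0, Z=3) weight 1/48
  (W=1, X=3, Y=1, Z=2) weight 1/48
  (W=2, X=3, Y=0, Z=3) weight 1/126
  (W=2, X=3, Y=1, Z=2) weight 1/63
Group by Z:
  weight(Z=2) = 53/1008
  weight(Z=3) = 37/1008
Total weight = 53/1008 + 37/1008 = 5/56
P(Z=2 | obs) = 53/1008 / 5/56 = 53/90
P(Z=3 | obs) = 37/1008 / 5/56 = 37/90

P(Z = 2 | obs) = 53/90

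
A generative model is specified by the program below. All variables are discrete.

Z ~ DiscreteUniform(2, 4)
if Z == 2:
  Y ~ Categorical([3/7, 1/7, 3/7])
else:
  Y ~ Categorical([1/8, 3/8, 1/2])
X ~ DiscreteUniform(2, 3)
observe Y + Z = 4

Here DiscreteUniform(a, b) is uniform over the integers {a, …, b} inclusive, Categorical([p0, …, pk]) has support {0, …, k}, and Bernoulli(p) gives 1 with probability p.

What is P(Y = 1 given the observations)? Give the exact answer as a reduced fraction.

Enumerate traces; 6 have nonzero weight after conditioning:
  (Z=2, Y=2, X=2) weight 1/14
  (Z=2, Y=2, X=3) weight 1/14
  (Z=3, Y=1, X=2) weight 1/16
  (Z=3, Y=1, X=3) weight 1/16
  (Z=4, Y=0, X=2) weight 1/48
  (Z=4, Y=0, X=3) weight 1/48
Group by Y:
  weight(Y=0) = 1/24
  weight(Y=1) = 1/8
  weight(Y=2) = 1/7
Total weight = 1/24 + 1/8 + 1/7 = 13/42
P(Y=0 | obs) = 1/24 / 13/42 = 7/52
P(Y=1 | obs) = 1/8 / 13/42 = 21/52
P(Y=2 | obs) = 1/7 / 13/42 = 6/13

P(Y = 1 | obs) = 21/52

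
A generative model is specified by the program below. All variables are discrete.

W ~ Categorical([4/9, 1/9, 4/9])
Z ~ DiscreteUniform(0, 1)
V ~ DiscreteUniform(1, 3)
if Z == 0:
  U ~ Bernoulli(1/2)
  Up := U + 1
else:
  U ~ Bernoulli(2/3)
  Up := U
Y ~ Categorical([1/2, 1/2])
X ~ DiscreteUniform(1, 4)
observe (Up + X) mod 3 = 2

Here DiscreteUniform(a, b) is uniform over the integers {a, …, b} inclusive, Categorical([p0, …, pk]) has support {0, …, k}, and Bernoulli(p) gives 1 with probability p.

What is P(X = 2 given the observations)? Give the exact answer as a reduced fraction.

Enumerate traces; 108 have nonzero weight after conditioning:
  (W=0, Z=0, V=1, U=0, Y=0, X=1) weight 1/216
  (W=0, Z=0, V=1, U=0, Y=0, X=4) weight 1/216
  (W=0, Z=0, V=1, U=0, Y=1, X=1) weight 1/216
  (W=0, Z=0, V=1, U=0, Y=1, X=4) weight 1/216
  (W=0, Z=0, V=1, U=1, Y=0, X=3) weight 1/216
  (W=0, Z=0, V=1, U=1, Y=1, X=3) weight 1/216
  (W=0, Z=0, V=2, U=0, Y=0, X=1) weight 1/216
  (W=0, Z=0, V=2, U=0, Y=0, X=4) weight 1/216
  (W=0, Z=1, V=1, U=0, Y=0, X=2) weight 1/324
  … 99 more
Group by X:
  weight(X=1) = 7/48
  weight(X=2) = 1/24
  weight(X=3) = 1/16
  weight(X=4) = 7/48
Total weight = 7/48 + 1/24 + 1/16 + 7/48 = 19/48
P(X=1 | obs) = 7/48 / 19/48 = 7/19
P(X=2 | obs) = 1/24 / 19/48 = 2/19
P(X=3 | obs) = 1/16 / 19/48 = 3/19
P(X=4 | obs) = 7/48 / 19/48 = 7/19

P(X = 2 | obs) = 2/19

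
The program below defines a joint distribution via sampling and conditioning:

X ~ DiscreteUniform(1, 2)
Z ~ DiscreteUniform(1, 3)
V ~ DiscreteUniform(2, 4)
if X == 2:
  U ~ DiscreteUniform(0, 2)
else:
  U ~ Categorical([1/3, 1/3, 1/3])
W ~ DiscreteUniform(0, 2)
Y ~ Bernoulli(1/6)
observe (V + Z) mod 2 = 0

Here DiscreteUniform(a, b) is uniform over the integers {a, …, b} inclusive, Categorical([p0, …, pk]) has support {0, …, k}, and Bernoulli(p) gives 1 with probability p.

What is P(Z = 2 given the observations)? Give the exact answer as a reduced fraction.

Enumerate traces; 144 have nonzero weight after conditioning:
  (X=1, Z=1, V=3, U=0, W=0, Y=0) weight 5/972
  (X=1, Z=1, V=3, U=0, W=0, Y=1) weight 1/972
  (X=1, Z=1, V=3, U=0, W=1, Y=0) weight 5/972
  (X=1, Z=1, V=3, U=0, W=1, Y=1) weight 1/972
  (X=1, Z=1, V=3, U=0, W=2, Y=0) weight 5/972
  (X=1, Z=1, V=3, U=0, W=2, Y=1) weight 1/972
  (X=1, Z=1, V=3, U=1, W=0, Y=0) weight 5/972
  (X=1, Z=1, V=3, U=1, W=0, Y=1) weight 1/972
  (X=1, Z=2, V=2, U=0, W=0, Y=0) weight 5/972
  (X=1, Z=3, V=3, U=0, W=0, Y=0) weight 5/972
  … 134 more
Group by Z:
  weight(Z=1) = 1/9
  weight(Z=2) = 2/9
  weight(Z=3) = 1/9
Total weight = 1/9 + 2/9 + 1/9 = 4/9
P(Z=1 | obs) = 1/9 / 4/9 = 1/4
P(Z=2 | obs) = 2/9 / 4/9 = 1/2
P(Z=3 | obs) = 1/9 / 4/9 = 1/4

P(Z = 2 | obs) = 1/2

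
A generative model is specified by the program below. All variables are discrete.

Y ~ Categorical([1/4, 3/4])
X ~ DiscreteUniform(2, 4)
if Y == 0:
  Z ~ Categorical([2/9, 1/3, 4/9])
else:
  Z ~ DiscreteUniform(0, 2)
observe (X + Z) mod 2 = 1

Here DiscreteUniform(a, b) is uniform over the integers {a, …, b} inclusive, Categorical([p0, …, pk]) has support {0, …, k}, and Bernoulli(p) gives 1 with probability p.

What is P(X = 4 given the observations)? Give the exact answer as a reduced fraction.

Enumerate traces; 8 have nonzero weight after conditioning:
  (Y=0, X=2, Z=1) weight 1/36
  (Y=0, X=3, Z=0) weight 1/54
  (Y=0, X=3, Z=2) weight 1/27
  (Y=0, X=4, Z=1) weight 1/36
  (Y=1, X=2, Z=1) weight 1/12
  (Y=1, X=3, Z=0) weight 1/12
  (Y=1, X=3, Z=2) weight 1/12
  (Y=1, X=4, Z=1) weight 1/12
Group by X:
  weight(X=2) = 1/9
  weight(X=3) = 2/9
  weight(X=4) = 1/9
Total weight = 1/9 + 2/9 + 1/9 = 4/9
P(X=2 | obs) = 1/9 / 4/9 = 1/4
P(X=3 | obs) = 2/9 / 4/9 = 1/2
P(X=4 | obs) = 1/9 / 4/9 = 1/4

P(X = 4 | obs) = 1/4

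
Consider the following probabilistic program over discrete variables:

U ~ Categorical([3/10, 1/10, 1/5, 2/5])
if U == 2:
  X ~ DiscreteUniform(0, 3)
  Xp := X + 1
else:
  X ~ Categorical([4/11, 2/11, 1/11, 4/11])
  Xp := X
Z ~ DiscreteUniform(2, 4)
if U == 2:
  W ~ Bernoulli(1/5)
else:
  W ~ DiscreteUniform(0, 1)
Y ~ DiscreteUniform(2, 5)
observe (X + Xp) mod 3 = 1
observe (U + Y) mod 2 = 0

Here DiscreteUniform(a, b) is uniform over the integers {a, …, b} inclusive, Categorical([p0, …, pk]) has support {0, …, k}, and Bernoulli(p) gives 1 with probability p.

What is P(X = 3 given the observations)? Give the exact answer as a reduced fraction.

Enumerate traces; 60 have nonzero weight after conditioning:
  (U=0, X=2, Z=2, W=0, Y=2) weight 1/880
  (U=0, X=2, Z=2, W=0, Y=4) weight 1/880
  (U=0, X=2, Z=2, W=1, Y=2) weight 1/880
  (U=0, X=2, Z=2, W=1, Y=4) weight 1/880
  (U=0, X=2, Z=3, W=0, Y=2) weight 1/880
  (U=0, X=2, Z=3, W=0, Y=4) weight 1/880
  (U=0, X=2, Z=3, W=1, Y=2) weight 1/880
  (U=0, X=2, Z=3, W=1, Y=4) weight 1/880
  (U=2, X=0, Z=2, W=0, Y=2) weight 1/300
  (U=2, X=3, Z=2, W=0, Y=2) weight 1/300
  … 50 more
Group by X:
  weight(X=0) = 1/40
  weight(X=2) = 2/55
  weight(X=3) = 1/40
Total weight = 1/40 + 2/55 + 1/40 = 19/220
P(X=0 | obs) = 1/40 / 19/220 = 11/38
P(X=2 | obs) = 2/55 / 19/220 = 8/19
P(X=3 | obs) = 1/40 / 19/220 = 11/38

P(X = 3 | obs) = 11/38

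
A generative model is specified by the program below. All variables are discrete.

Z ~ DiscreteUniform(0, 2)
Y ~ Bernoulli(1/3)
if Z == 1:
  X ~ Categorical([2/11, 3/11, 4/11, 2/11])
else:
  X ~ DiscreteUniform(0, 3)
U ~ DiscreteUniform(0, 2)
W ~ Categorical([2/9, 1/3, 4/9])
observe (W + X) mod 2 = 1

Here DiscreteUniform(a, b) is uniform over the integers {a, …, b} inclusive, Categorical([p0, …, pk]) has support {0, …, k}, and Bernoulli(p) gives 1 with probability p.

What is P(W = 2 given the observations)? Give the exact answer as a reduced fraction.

P(W = 2 | obs) = 64/147

Enumerate traces; 108 have nonzero weight after conditioning:
  (Z=0, Y=0, X=0, U=0, W=1) weight 1/162
  (Z=0, Y=0, X=0, U=1, W=1) weight 1/162
  (Z=0, Y=0, X=0, U=2, W=1) weight 1/162
  (Z=0, Y=0, X=1, U=0, W=0) weight 1/243
  (Z=0, Y=0, X=1, U=0, W=2) weight 2/243
  (Z=0, Y=0, X=1, U=1, W=0) weight 1/243
  (Z=0, Y=0, X=1, U=1, W=2) weight 2/243
  (Z=0, Y=0, X=1, U=2, W=0) weight 1/243
  … 100 more
Group by W:
  weight(W=0) = 32/297
  weight(W=1) = 17/99
  weight(W=2) = 64/297
Total weight = 32/297 + 17/99 + 64/297 = 49/99
P(W=0 | obs) = 32/297 / 49/99 = 32/147
P(W=1 | obs) = 17/99 / 49/99 = 17/49
P(W=2 | obs) = 64/297 / 49/99 = 64/147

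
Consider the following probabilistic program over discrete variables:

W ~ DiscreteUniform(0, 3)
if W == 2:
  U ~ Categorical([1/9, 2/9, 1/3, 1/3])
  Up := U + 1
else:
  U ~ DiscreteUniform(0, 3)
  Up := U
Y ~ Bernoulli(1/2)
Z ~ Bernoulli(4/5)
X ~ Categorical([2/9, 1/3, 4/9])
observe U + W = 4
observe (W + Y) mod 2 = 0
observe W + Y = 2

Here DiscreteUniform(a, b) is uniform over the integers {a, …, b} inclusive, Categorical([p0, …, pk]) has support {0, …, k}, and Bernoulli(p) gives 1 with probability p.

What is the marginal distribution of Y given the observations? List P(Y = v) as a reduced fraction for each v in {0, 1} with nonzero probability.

Enumerate traces; 12 have nonzero weight after conditioning:
  (W=1, U=3, Y=1, Z=0, X=0) weight 1/720
  (W=1, U=3, Y=1, Z=0, X=1) weight 1/480
  (W=1, U=3, Y=1, Z=0, X=2) weight 1/360
  (W=1, U=3, Y=1, Z=1, X=0) weight 1/180
  (W=1, U=3, Y=1, Z=1, X=1) weight 1/120
  (W=1, U=3, Y=1, Z=1, X=2) weight 1/90
  (W=2, U=2, Y=0, Z=0, X=0) weight 1/540
  (W=2, U=2, Y=0, Z=0, X=1) weight 1/360
  … 4 more
Group by Y:
  weight(Y=0) = 1/24
  weight(Y=1) = 1/32
Total weight = 1/24 + 1/32 = 7/96
P(Y=0 | obs) = 1/24 / 7/96 = 4/7
P(Y=1 | obs) = 1/32 / 7/96 = 3/7

P(Y=0) = 4/7, P(Y=1) = 3/7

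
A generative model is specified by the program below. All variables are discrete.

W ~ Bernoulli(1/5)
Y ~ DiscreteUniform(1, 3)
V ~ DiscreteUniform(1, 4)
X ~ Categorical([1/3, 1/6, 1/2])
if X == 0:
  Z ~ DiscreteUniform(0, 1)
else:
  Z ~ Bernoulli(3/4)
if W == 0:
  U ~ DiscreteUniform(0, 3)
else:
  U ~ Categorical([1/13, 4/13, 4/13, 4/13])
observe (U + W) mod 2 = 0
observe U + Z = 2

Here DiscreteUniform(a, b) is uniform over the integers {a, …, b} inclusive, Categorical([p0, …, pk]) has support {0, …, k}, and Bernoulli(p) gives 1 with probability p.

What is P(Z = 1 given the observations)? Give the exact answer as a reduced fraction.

P(Z = 1 | obs) = 8/21

Enumerate traces; 72 have nonzero weight after conditioning:
  (W=0, Y=1, V=1, X=0, Z=0, U=2) weight 1/360
  (W=0, Y=1, V=1, X=1, Z=0, U=2) weight 1/1440
  (W=0, Y=1, V=1, X=2, Z=0, U=2) weight 1/480
  (W=0, Y=1, V=2, X=0, Z=0, U=2) weight 1/360
  (W=0, Y=1, V=2, X=1, Z=0, U=2) weight 1/1440
  (W=0, Y=1, V=2, X=2, Z=0, U=2) weight 1/480
  (W=0, Y=1, V=3, X=0, Z=0, U=2) weight 1/360
  (W=0, Y=1, V=3, X=1, Z=0, U=2) weight 1/1440
  (W=1, Y=1, V=1, X=0, Z=1, U=1) weight 1/1170
  … 63 more
Group by Z:
  weight(Z=0) = 1/15
  weight(Z=1) = 8/195
Total weight = 1/15 + 8/195 = 7/65
P(Z=0 | obs) = 1/15 / 7/65 = 13/21
P(Z=1 | obs) = 8/195 / 7/65 = 8/21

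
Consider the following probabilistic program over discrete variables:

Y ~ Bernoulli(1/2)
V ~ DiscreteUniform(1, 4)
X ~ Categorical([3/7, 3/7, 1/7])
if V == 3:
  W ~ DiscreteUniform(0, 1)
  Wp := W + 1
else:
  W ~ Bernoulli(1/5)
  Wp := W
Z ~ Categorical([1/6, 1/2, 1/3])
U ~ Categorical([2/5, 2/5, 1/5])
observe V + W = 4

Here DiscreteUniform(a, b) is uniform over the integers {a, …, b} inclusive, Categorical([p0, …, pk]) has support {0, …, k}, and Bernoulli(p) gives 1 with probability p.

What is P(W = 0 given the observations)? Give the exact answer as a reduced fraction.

Enumerate traces; 108 have nonzero weight after conditioning:
  (Y=0, V=3, X=0, W=1, Z=0, U=0) weight 1/560
  (Y=0, V=3, X=0, W=1, Z=0, U=1) weight 1/560
  (Y=0, V=3, X=0, W=1, Z=0, U=2) weight 1/1120
  (Y=0, V=3, X=0, W=1, Z=1, U=0) weight 3/560
  (Y=0, V=3, X=0, W=1, Z=1, U=1) weight 3/560
  (Y=0, V=3, X=0, W=1, Z=1, U=2) weight 3/1120
  (Y=0, V=3, X=0, W=1, Z=2, U=0) weight 1/280
  (Y=0, V=3, X=0, W=1, Z=2, U=1) weight 1/280
  (Y=0, V=4, X=0, W=0, Z=0, U=0) weight 1/350
  … 99 more
Group by W:
  weight(W=0) = 1/5
  weight(W=1) = 1/8
Total weight = 1/5 + 1/8 = 13/40
P(W=0 | obs) = 1/5 / 13/40 = 8/13
P(W=1 | obs) = 1/8 / 13/40 = 5/13

P(W = 0 | obs) = 8/13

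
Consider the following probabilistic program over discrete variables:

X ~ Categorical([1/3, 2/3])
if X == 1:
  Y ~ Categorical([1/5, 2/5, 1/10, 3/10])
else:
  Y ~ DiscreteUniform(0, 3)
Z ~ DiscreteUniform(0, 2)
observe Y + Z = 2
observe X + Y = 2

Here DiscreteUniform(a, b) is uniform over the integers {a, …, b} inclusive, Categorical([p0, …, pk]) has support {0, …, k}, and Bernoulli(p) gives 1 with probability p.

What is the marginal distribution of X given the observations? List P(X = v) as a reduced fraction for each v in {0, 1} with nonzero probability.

Enumerate traces; 2 have nonzero weight after conditioning:
  (X=0, Y=2, Z=0) weight 1/36
  (X=1, Y=1, Z=1) weight 4/45
Group by X:
  weight(X=0) = 1/36
  weight(X=1) = 4/45
Total weight = 1/36 + 4/45 = 7/60
P(X=0 | obs) = 1/36 / 7/60 = 5/21
P(X=1 | obs) = 4/45 / 7/60 = 16/21

P(X=0) = 5/21, P(X=1) = 16/21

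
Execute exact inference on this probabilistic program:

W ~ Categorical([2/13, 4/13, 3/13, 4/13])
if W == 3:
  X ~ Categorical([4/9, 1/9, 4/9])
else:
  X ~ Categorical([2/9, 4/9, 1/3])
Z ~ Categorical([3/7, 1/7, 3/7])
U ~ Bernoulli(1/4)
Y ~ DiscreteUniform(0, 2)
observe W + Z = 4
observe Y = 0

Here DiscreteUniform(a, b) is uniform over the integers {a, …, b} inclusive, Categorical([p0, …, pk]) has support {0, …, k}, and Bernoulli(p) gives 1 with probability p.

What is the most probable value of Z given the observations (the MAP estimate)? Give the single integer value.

argmax_v P(Z = v | obs) = 2

Enumerate traces; 12 have nonzero weight after conditioning:
  (W=2, X=0, Z=2, U=0, Y=0) weight 1/182
  (W=2, X=0, Z=2, U=1, Y=0) weight 1/546
  (W=2, X=1, Z=2, U=0, Y=0) weight 1/91
  (W=2, X=1, Z=2, U=1, Y=0) weight 1/273
  (W=2, X=2, Z=2, U=0, Y=0) weight 3/364
  (W=2, X=2, Z=2, U=1, Y=0) weight 1/364
  (W=3, X=0, Z=1, U=0, Y=0) weight 4/819
  (W=3, X=0, Z=1, U=1, Y=0) weight 4/2457
  … 4 more
Group by Z:
  weight(Z=1) = 4/273
  weight(Z=2) = 3/91
Total weight = 4/273 + 3/91 = 1/21
P(Z=1 | obs) = 4/273 / 1/21 = 4/13
P(Z=2 | obs) = 3/91 / 1/21 = 9/13
argmax = 2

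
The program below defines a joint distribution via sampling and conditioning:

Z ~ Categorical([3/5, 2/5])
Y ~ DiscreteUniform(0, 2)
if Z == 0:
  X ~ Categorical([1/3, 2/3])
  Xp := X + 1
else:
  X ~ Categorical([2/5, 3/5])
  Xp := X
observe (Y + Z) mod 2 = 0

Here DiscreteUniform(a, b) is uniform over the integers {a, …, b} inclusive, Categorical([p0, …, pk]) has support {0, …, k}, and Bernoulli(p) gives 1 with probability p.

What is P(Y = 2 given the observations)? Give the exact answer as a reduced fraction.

P(Y = 2 | obs) = 3/8

Enumerate traces; 6 have nonzero weight after conditioning:
  (Z=0, Y=0, X=0) weight 1/15
  (Z=0, Y=0, X=1) weight 2/15
  (Z=0, Y=2, X=0) weight 1/15
  (Z=0, Y=2, X=1) weight 2/15
  (Z=1, Y=1, X=0) weight 4/75
  (Z=1, Y=1, X=1) weight 2/25
Group by Y:
  weight(Y=0) = 1/5
  weight(Y=1) = 2/15
  weight(Y=2) = 1/5
Total weight = 1/5 + 2/15 + 1/5 = 8/15
P(Y=0 | obs) = 1/5 / 8/15 = 3/8
P(Y=1 | obs) = 2/15 / 8/15 = 1/4
P(Y=2 | obs) = 1/5 / 8/15 = 3/8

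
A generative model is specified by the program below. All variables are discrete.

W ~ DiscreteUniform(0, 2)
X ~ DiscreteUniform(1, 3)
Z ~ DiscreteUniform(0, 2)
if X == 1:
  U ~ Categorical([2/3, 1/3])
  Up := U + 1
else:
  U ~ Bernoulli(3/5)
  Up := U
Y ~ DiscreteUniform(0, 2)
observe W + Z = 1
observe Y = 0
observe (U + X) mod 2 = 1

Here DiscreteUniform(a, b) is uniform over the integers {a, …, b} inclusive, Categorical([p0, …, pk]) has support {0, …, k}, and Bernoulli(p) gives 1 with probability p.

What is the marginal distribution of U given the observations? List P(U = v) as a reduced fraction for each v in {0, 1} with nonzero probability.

P(U=0) = 16/25, P(U=1) = 9/25

Enumerate traces; 6 have nonzero weight after conditioning:
  (W=0, X=1, Z=1, U=0, Y=0) weight 2/243
  (W=0, X=2, Z=1, U=1, Y=0) weight 1/135
  (W=0, X=3, Z=1, U=0, Y=0) weight 2/405
  (W=1, X=1, Z=0, U=0, Y=0) weight 2/243
  (W=1, X=2, Z=0, U=1, Y=0) weight 1/135
  (W=1, X=3, Z=0, U=0, Y=0) weight 2/405
Group by U:
  weight(U=0) = 32/1215
  weight(U=1) = 2/135
Total weight = 32/1215 + 2/135 = 10/243
P(U=0 | obs) = 32/1215 / 10/243 = 16/25
P(U=1 | obs) = 2/135 / 10/243 = 9/25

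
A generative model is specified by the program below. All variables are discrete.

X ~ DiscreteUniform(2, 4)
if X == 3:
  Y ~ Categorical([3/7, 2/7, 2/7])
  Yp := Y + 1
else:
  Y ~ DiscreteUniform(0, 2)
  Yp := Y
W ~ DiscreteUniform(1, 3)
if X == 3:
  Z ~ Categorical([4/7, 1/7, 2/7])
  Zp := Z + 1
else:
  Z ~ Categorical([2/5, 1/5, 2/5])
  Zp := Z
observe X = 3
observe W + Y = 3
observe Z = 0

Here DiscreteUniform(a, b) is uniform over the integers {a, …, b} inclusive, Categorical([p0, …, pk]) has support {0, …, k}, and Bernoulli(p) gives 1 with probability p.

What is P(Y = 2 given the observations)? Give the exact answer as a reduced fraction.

Enumerate traces; 3 have nonzero weight after conditioning:
  (X=3, Y=0, W=3, Z=0) weight 4/147
  (X=3, Y=1, W=2, Z=0) weight 8/441
  (X=3, Y=2, W=1, Z=0) weight 8/441
Group by Y:
  weight(Y=0) = 4/147
  weight(Y=1) = 8/441
  weight(Y=2) = 8/441
Total weight = 4/147 + 8/441 + 8/441 = 4/63
P(Y=0 | obs) = 4/147 / 4/63 = 3/7
P(Y=1 | obs) = 8/441 / 4/63 = 2/7
P(Y=2 | obs) = 8/441 / 4/63 = 2/7

P(Y = 2 | obs) = 2/7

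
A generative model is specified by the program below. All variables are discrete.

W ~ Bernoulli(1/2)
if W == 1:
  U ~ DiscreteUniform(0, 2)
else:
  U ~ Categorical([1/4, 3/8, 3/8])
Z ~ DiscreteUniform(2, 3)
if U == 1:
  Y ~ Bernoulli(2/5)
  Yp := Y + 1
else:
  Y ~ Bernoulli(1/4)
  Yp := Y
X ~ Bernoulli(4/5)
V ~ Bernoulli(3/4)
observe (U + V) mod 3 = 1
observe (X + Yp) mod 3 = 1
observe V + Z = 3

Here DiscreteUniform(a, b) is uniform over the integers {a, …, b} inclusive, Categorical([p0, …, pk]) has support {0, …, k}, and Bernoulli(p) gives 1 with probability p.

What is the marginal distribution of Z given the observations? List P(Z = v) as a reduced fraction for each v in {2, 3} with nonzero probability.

P(Z=2) = 455/489, P(Z=3) = 34/489

Enumerate traces; 6 have nonzero weight after conditioning:
  (W=0, U=0, Z=2, Y=0, X=1, V=1) weight 9/320
  (W=0, U=0, Z=2, Y=1, X=0, V=1) weight 3/1280
  (W=0, U=1, Z=3, Y=0, X=0, V=0) weight 9/3200
  (W=1, U=0, Z=2, Y=0, X=1, V=1) weight 3/80
  (W=1, U=0, Z=2, Y=1, X=0, V=1) weight 1/320
  (W=1, U=1, Z=3, Y=0, X=0, V=0) weight 1/400
Group by Z:
  weight(Z=2) = 91/1280
  weight(Z=3) = 17/3200
Total weight = 91/1280 + 17/3200 = 489/6400
P(Z=2 | obs) = 91/1280 / 489/6400 = 455/489
P(Z=3 | obs) = 17/3200 / 489/6400 = 34/489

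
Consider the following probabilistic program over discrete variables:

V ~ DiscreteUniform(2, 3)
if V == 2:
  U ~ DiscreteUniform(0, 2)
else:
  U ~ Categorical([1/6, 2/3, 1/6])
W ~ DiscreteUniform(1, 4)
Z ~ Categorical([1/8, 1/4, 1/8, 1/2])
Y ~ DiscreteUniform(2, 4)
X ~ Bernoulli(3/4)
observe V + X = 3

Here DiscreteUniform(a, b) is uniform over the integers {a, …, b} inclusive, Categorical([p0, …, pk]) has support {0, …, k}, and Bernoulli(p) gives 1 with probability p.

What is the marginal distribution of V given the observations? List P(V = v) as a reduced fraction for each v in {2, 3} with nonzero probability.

P(V=2) = 3/4, P(V=3) = 1/4

Enumerate traces; 288 have nonzero weight after conditioning:
  (V=2, U=0, W=1, Z=0, Y=2, X=1) weight 1/768
  (V=2, U=0, W=1, Z=0, Y=3, X=1) weight 1/768
  (V=2, U=0, W=1, Z=0, Y=4, X=1) weight 1/768
  (V=2, U=0, W=1, Z=1, Y=2, X=1) weight 1/384
  (V=2, U=0, W=1, Z=1, Y=3, X=1) weight 1/384
  (V=2, U=0, W=1, Z=1, Y=4, X=1) weight 1/384
  (V=2, U=0, W=1, Z=2, Y=2, X=1) weight 1/768
  (V=2, U=0, W=1, Z=2, Y=3, X=1) weight 1/768
  (V=3, U=0, W=1, Z=0, Y=2, X=0) weight 1/4608
  … 279 more
Group by V:
  weight(V=2) = 3/8
  weight(V=3) = 1/8
Total weight = 3/8 + 1/8 = 1/2
P(V=2 | obs) = 3/8 / 1/2 = 3/4
P(V=3 | obs) = 1/8 / 1/2 = 1/4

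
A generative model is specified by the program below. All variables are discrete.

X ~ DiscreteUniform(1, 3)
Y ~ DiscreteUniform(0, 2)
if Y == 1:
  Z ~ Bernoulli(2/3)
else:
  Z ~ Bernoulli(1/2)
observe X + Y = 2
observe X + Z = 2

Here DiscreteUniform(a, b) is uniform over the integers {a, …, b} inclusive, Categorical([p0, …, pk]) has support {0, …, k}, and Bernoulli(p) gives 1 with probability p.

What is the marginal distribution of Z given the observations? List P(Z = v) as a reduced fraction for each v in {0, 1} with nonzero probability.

P(Z=0) = 3/7, P(Z=1) = 4/7

Enumerate traces; 2 have nonzero weight after conditioning:
  (X=1, Y=1, Z=1) weight 2/27
  (X=2, Y=0, Z=0) weight 1/18
Group by Z:
  weight(Z=0) = 1/18
  weight(Z=1) = 2/27
Total weight = 1/18 + 2/27 = 7/54
P(Z=0 | obs) = 1/18 / 7/54 = 3/7
P(Z=1 | obs) = 2/27 / 7/54 = 4/7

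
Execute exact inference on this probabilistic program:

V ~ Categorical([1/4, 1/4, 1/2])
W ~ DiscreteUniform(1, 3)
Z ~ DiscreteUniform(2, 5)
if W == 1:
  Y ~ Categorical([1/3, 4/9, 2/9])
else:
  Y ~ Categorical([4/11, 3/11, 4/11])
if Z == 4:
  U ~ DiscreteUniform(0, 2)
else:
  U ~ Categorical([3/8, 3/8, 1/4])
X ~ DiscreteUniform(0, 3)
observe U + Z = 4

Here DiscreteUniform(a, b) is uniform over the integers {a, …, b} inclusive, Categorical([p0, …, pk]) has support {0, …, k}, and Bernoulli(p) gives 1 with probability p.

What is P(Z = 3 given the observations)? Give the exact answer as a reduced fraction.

P(Z = 3 | obs) = 9/23

Enumerate traces; 324 have nonzero weight after conditioning:
  (V=0, W=1, Z=2, Y=0, U=2, X=0) weight 1/2304
  (V=0, W=1, Z=2, Y=0, U=2, X=1) weight 1/2304
  (V=0, W=1, Z=2, Y=0, U=2, X=2) weight 1/2304
  (V=0, W=1, Z=2, Y=0, U=2, X=3) weight 1/2304
  (V=0, W=1, Z=2, Y=1, U=2, X=0) weight 1/1728
  (V=0, W=1, Z=2, Y=1, U=2, X=1) weight 1/1728
  (V=0, W=1, Z=2, Y=1, U=2, X=2) weight 1/1728
  (V=0, W=1, Z=2, Y=1, U=2, X=3) weight 1/1728
  (V=0, W=1, Z=3, Y=0, U=1, X=0) weight 1/1536
  (V=0, W=1, Z=4, Y=0, U=0, X=0) weight 1/1728
  … 314 more
Group by Z:
  weight(Z=2) = 1/16
  weight(Z=3) = 3/32
  weight(Z=4) = 1/12
Total weight = 1/16 + 3/32 + 1/12 = 23/96
P(Z=2 | obs) = 1/16 / 23/96 = 6/23
P(Z=3 | obs) = 3/32 / 23/96 = 9/23
P(Z=4 | obs) = 1/12 / 23/96 = 8/23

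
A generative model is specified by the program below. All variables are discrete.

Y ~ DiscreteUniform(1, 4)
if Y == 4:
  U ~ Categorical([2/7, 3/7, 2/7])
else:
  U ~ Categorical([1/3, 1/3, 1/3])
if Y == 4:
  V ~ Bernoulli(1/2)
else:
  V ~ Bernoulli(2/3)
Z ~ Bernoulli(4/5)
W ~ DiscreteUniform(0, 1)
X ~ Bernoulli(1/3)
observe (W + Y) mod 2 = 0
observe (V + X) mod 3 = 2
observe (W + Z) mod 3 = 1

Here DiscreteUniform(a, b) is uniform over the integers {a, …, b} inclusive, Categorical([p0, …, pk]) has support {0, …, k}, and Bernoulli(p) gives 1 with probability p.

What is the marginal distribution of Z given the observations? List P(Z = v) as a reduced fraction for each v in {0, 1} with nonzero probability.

P(Z=0) = 2/9, P(Z=1) = 7/9

Enumerate traces; 12 have nonzero weight after conditioning:
  (Y=1, U=0, V=1, Z=0, W=1, X=1) weight 1/540
  (Y=1, U=1, V=1, Z=0, W=1, X=1) weight 1/540
  (Y=1, U=2, V=1, Z=0, W=1, X=1) weight 1/540
  (Y=2, U=0, V=1, Z=1, W=0, X=1) weight 1/135
  (Y=2, U=1, V=1, Z=1, W=0, X=1) weight 1/135
  (Y=2, U=2, V=1, Z=1, W=0, X=1) weight 1/135
  (Y=3, U=0, V=1, Z=0, W=1, X=1) weight 1/540
  (Y=3, U=1, V=1, Z=0, W=1, X=1) weight 1/540
  … 4 more
Group by Z:
  weight(Z=0) = 1/90
  weight(Z=1) = 7/180
Total weight = 1/90 + 7/180 = 1/20
P(Z=0 | obs) = 1/90 / 1/20 = 2/9
P(Z=1 | obs) = 7/180 / 1/20 = 7/9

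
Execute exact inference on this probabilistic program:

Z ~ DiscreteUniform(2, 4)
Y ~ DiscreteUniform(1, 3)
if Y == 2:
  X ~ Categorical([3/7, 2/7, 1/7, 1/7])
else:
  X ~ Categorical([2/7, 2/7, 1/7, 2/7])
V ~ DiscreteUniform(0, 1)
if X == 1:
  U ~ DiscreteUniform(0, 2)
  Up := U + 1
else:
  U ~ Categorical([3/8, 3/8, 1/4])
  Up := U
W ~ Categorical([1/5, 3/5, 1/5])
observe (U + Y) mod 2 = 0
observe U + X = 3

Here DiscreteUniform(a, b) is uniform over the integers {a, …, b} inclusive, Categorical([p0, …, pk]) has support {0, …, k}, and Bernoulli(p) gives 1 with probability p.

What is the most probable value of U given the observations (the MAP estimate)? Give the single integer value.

argmax_v P(U = v | obs) = 1

Enumerate traces; 72 have nonzero weight after conditioning:
  (Z=2, Y=1, X=2, V=0, U=1, W=0) weight 1/1680
  (Z=2, Y=1, X=2, V=0, U=1, W=1) weight 1/560
  (Z=2, Y=1, X=2, V=0, U=1, W=2) weight 1/1680
  (Z=2, Y=1, X=2, V=1, U=1, W=0) weight 1/1680
  (Z=2, Y=1, X=2, V=1, U=1, W=1) weight 1/560
  (Z=2, Y=1, X=2, V=1, U=1, W=2) weight 1/1680
  (Z=2, Y=2, X=1, V=0, U=2, W=0) weight 1/945
  (Z=2, Y=2, X=1, V=0, U=2, W=1) weight 1/315
  (Z=2, Y=2, X=3, V=0, U=0, W=0) weight 1/1680
  … 63 more
Group by U:
  weight(U=0) = 1/56
  weight(U=1) = 1/28
  weight(U=2) = 2/63
Total weight = 1/56 + 1/28 + 2/63 = 43/504
P(U=0 | obs) = 1/56 / 43/504 = 9/43
P(U=1 | obs) = 1/28 / 43/504 = 18/43
P(U=2 | obs) = 2/63 / 43/504 = 16/43
argmax = 1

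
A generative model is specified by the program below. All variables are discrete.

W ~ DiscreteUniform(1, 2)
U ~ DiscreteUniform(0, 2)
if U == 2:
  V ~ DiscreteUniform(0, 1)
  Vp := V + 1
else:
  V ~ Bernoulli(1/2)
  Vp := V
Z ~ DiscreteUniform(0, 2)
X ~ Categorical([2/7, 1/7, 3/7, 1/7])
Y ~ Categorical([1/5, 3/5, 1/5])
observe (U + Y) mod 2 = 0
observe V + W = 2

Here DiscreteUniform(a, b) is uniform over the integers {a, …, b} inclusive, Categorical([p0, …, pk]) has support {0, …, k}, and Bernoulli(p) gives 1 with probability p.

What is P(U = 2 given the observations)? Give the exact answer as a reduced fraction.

Enumerate traces; 120 have nonzero weight after conditioning:
  (W=1, U=0, V=1, Z=0, X=0, Y=0) weight 1/630
  (W=1, U=0, V=1, Z=0, X=0, Y=2) weight 1/630
  (W=1, U=0, V=1, Z=0, X=1, Y=0) weight 1/1260
  (W=1, U=0, V=1, Z=0, X=1, Y=2) weight 1/1260
  (W=1, U=0, V=1, Z=0, X=2, Y=0) weight 1/420
  (W=1, U=0, V=1, Z=0, X=2, Y=2) weight 1/420
  (W=1, U=0, V=1, Z=0, X=3, Y=0) weight 1/1260
  (W=1, U=0, V=1, Z=0, X=3, Y=2) weight 1/1260
  (W=1, U=1, V=1, Z=0, X=0, Y=1) weight 1/210
  (W=1, U=2, V=1, Z=0, X=0, Y=0) weight 1/630
  … 110 more
Group by U:
  weight(U=0) = 1/15
  weight(U=1) = 1/10
  weight(U=2) = 1/15
Total weight = 1/15 + 1/10 + 1/15 = 7/30
P(U=0 | obs) = 1/15 / 7/30 = 2/7
P(U=1 | obs) = 1/10 / 7/30 = 3/7
P(U=2 | obs) = 1/15 / 7/30 = 2/7

P(U = 2 | obs) = 2/7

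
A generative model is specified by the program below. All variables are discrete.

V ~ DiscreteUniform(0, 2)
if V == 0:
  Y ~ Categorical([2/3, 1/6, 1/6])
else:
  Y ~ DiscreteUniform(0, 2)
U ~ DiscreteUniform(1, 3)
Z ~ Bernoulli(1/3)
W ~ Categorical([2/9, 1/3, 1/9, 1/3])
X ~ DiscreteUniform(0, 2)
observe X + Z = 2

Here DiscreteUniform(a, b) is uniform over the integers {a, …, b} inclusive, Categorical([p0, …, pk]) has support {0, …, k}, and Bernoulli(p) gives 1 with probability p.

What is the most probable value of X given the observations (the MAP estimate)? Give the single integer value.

argmax_v P(X = v | obs) = 2

Enumerate traces; 216 have nonzero weight after conditioning:
  (V=0, Y=0, U=1, Z=0, W=0, X=2) weight 8/2187
  (V=0, Y=0, U=1, Z=0, W=1, X=2) weight 4/729
  (V=0, Y=0, U=1, Z=0, W=2, X=2) weight 4/2187
  (V=0, Y=0, U=1, Z=0, W=3, X=2) weight 4/729
  (V=0, Y=0, U=1, Z=1, W=0, X=1) weight 4/2187
  (V=0, Y=0, U=1, Z=1, W=1, X=1) weight 2/729
  (V=0, Y=0, U=1, Z=1, W=2, X=1) weight 2/2187
  (V=0, Y=0, U=1, Z=1, W=3, X=1) weight 2/729
  … 208 more
Group by X:
  weight(X=1) = 1/9
  weight(X=2) = 2/9
Total weight = 1/9 + 2/9 = 1/3
P(X=1 | obs) = 1/9 / 1/3 = 1/3
P(X=2 | obs) = 2/9 / 1/3 = 2/3
argmax = 2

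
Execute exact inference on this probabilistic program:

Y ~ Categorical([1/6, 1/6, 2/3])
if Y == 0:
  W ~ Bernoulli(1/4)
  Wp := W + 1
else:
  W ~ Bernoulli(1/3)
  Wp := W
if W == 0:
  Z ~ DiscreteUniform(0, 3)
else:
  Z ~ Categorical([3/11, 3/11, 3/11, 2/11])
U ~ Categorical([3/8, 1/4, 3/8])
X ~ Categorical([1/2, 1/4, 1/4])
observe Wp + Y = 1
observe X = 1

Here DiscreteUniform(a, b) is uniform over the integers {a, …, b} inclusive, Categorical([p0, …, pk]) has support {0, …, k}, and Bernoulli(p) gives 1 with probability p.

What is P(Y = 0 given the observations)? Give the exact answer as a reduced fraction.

Enumerate traces; 24 have nonzero weight after conditioning:
  (Y=0, W=0, Z=0, U=0, X=1) weight 3/1024
  (Y=0, W=0, Z=0, U=1, X=1) weight 1/512
  (Y=0, W=0, Z=0, U=2, X=1) weight 3/1024
  (Y=0, W=0, Z=1, U=0, X=1) weight 3/1024
  (Y=0, W=0, Z=1, U=1, X=1) weight 1/512
  (Y=0, W=0, Z=1, U=2, X=1) weight 3/1024
  (Y=0, W=0, Z=2, U=0, X=1) weight 3/1024
  (Y=0, W=0, Z=2, U=1, X=1) weight 1/512
  (Y=1, W=0, Z=0, U=0, X=1) weight 1/384
  … 15 more
Group by Y:
  weight(Y=0) = 1/32
  weight(Y=1) = 1/36
Total weight = 1/32 + 1/36 = 17/288
P(Y=0 | obs) = 1/32 / 17/288 = 9/17
P(Y=1 | obs) = 1/36 / 17/288 = 8/17

P(Y = 0 | obs) = 9/17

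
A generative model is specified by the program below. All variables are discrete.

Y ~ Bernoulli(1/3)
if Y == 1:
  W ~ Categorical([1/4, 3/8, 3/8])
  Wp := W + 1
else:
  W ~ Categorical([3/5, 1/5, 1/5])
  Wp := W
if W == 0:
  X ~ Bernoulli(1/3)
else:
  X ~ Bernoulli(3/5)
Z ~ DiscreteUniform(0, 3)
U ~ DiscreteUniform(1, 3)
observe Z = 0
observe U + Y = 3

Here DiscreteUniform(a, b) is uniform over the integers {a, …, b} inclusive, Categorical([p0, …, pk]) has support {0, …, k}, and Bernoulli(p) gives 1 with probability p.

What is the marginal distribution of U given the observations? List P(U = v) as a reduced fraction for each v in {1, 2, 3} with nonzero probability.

Enumerate traces; 12 have nonzero weight after conditioning:
  (Y=0, W=0, X=0, Z=0, U=3) weight 1/45
  (Y=0, W=0, X=1, Z=0, U=3) weight 1/90
  (Y=0, W=1, X=0, Z=0, U=3) weight 1/225
  (Y=0, W=1, X=1, Z=0, U=3) weight 1/150
  (Y=0, W=2, X=0, Z=0, U=3) weight 1/225
  (Y=0, W=2, X=1, Z=0, U=3) weight 1/150
  (Y=1, W=0, X=0, Z=0, U=2) weight 1/216
  (Y=1, W=0, X=1, Z=0, U=2) weight 1/432
  … 4 more
Group by U:
  weight(U=2) = 1/36
  weight(U=3) = 1/18
Total weight = 1/36 + 1/18 = 1/12
P(U=2 | obs) = 1/36 / 1/12 = 1/3
P(U=3 | obs) = 1/18 / 1/12 = 2/3

P(U=2) = 1/3, P(U=3) = 2/3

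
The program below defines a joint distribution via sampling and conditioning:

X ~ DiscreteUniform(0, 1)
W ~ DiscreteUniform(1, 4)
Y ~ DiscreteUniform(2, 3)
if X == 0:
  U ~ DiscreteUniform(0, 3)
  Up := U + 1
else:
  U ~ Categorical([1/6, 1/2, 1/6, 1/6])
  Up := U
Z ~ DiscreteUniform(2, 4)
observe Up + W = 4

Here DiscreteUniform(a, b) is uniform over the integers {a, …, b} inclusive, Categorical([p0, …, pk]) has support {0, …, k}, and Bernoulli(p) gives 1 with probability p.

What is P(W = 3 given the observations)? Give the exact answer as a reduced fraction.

P(W = 3 | obs) = 3/7

Enumerate traces; 42 have nonzero weight after conditioning:
  (X=0, W=1, Y=2, U=2, Z=2) weight 1/192
  (X=0, W=1, Y=2, U=2, Z=3) weight 1/192
  (X=0, W=1, Y=2, U=2, Z=4) weight 1/192
  (X=0, W=1, Y=3, U=2, Z=2) weight 1/192
  (X=0, W=1, Y=3, U=2, Z=3) weight 1/192
  (X=0, W=1, Y=3, U=2, Z=4) weight 1/192
  (X=0, W=2, Y=2, U=1, Z=2) weight 1/192
  (X=0, W=2, Y=2, U=1, Z=3) weight 1/192
  (X=0, W=3, Y=2, U=0, Z=2) weight 1/192
  (X=1, W=4, Y=2, U=0, Z=2) weight 1/288
  … 32 more
Group by W:
  weight(W=1) = 5/96
  weight(W=2) = 5/96
  weight(W=3) = 3/32
  weight(W=4) = 1/48
Total weight = 5/96 + 5/96 + 3/32 + 1/48 = 7/32
P(W=1 | obs) = 5/96 / 7/32 = 5/21
P(W=2 | obs) = 5/96 / 7/32 = 5/21
P(W=3 | obs) = 3/32 / 7/32 = 3/7
P(W=4 | obs) = 1/48 / 7/32 = 2/21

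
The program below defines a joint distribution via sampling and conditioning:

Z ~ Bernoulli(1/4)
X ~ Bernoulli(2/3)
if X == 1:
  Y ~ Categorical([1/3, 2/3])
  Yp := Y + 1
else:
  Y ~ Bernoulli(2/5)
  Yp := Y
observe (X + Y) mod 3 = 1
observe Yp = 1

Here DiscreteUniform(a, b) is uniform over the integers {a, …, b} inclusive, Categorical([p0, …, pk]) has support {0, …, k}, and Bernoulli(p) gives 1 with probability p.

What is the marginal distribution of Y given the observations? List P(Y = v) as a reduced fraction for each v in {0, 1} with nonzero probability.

Enumerate traces; 4 have nonzero weight after conditioning:
  (Z=0, X=0, Y=1) weight 1/10
  (Z=0, X=1, Y=0) weight 1/6
  (Z=1, X=0, Y=1) weight 1/30
  (Z=1, X=1, Y=0) weight 1/18
Group by Y:
  weight(Y=0) = 2/9
  weight(Y=1) = 2/15
Total weight = 2/9 + 2/15 = 16/45
P(Y=0 | obs) = 2/9 / 16/45 = 5/8
P(Y=1 | obs) = 2/15 / 16/45 = 3/8

P(Y=0) = 5/8, P(Y=1) = 3/8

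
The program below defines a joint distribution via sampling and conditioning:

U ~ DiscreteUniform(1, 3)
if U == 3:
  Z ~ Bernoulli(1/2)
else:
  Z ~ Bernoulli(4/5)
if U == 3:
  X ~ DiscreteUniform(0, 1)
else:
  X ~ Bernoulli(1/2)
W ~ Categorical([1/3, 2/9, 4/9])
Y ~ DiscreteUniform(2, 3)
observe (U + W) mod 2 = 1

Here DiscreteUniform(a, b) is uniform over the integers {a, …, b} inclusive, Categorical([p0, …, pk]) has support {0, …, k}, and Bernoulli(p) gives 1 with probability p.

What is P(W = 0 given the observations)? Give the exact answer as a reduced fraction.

Enumerate traces; 40 have nonzero weight after conditioning:
  (U=1, Z=0, X=0, W=0, Y=2) weight 1/180
  (U=1, Z=0, X=0, W=0, Y=3) weight 1/180
  (U=1, Z=0, X=0, W=2, Y=2) weight 1/135
  (U=1, Z=0, X=0, W=2, Y=3) weight 1/135
  (U=1, Z=0, X=1, W=0, Y=2) weight 1/180
  (U=1, Z=0, X=1, W=0, Y=3) weight 1/180
  (U=1, Z=0, X=1, W=2, Y=2) weight 1/135
  (U=1, Z=0, X=1, W=2, Y=3) weight 1/135
  (U=2, Z=0, X=0, W=1, Y=2) weight 1/270
  … 31 more
Group by W:
  weight(W=0) = 2/9
  weight(W=1) = 2/27
  weight(W=2) = 8/27
Total weight = 2/9 + 2/27 + 8/27 = 16/27
P(W=0 | obs) = 2/9 / 16/27 = 3/8
P(W=1 | obs) = 2/27 / 16/27 = 1/8
P(W=2 | obs) = 8/27 / 16/27 = 1/2

P(W = 0 | obs) = 3/8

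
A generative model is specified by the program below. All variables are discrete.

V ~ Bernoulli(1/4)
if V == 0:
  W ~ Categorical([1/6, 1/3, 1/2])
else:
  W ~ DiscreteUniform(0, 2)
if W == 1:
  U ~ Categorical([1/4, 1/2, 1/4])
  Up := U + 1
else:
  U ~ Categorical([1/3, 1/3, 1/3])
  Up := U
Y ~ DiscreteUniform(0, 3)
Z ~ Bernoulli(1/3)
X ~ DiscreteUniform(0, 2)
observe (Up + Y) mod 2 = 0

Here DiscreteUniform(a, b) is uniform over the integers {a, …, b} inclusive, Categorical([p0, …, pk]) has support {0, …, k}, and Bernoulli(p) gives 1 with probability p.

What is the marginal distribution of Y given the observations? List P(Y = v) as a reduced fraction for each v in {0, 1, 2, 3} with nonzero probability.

P(Y=0) = 11/36, P(Y=1) = 7/36, P(Y=2) = 11/36, P(Y=3) = 7/36

Enumerate traces; 216 have nonzero weight after conditioning:
  (V=0, W=0, U=0, Y=0, Z=0, X=0) weight 1/432
  (V=0, W=0, U=0, Y=0, Z=0, X=1) weight 1/432
  (V=0, W=0, U=0, Y=0, Z=0, X=2) weight 1/432
  (V=0, W=0, U=0, Y=0, Z=1, X=0) weight 1/864
  (V=0, W=0, U=0, Y=0, Z=1, X=1) weight 1/864
  (V=0, W=0, U=0, Y=0, Z=1, X=2) weight 1/864
  (V=0, W=0, U=0, Y=2, Z=0, X=0) weight 1/432
  (V=0, W=0, U=0, Y=2, Z=0, X=1) weight 1/432
  (V=0, W=0, U=1, Y=1, Z=0, X=0) weight 1/432
  (V=0, W=0, U=1, Y=3, Z=0, X=0) weight 1/432
  … 206 more
Group by Y:
  weight(Y=0) = 11/72
  weight(Y=1) = 7/72
  weight(Y=2) = 11/72
  weight(Y=3) = 7/72
Total weight = 11/72 + 7/72 + 11/72 + 7/72 = 1/2
P(Y=0 | obs) = 11/72 / 1/2 = 11/36
P(Y=1 | obs) = 7/72 / 1/2 = 7/36
P(Y=2 | obs) = 11/72 / 1/2 = 11/36
P(Y=3 | obs) = 7/72 / 1/2 = 7/36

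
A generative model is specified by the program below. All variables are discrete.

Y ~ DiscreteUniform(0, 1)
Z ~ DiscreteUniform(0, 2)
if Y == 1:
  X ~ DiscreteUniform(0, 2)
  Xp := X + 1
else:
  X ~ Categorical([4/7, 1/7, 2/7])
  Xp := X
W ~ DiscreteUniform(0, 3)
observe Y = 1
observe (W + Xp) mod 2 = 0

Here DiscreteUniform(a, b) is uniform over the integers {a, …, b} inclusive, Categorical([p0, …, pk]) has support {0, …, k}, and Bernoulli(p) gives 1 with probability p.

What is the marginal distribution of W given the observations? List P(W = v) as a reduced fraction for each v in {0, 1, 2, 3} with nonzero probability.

P(W=0) = 1/6, P(W=1) = 1/3, P(W=2) = 1/6, P(W=3) = 1/3

Enumerate traces; 18 have nonzero weight after conditioning:
  (Y=1, Z=0, X=0, W=1) weight 1/72
  (Y=1, Z=0, X=0, W=3) weight 1/72
  (Y=1, Z=0, X=1, W=0) weight 1/72
  (Y=1, Z=0, X=1, W=2) weight 1/72
  (Y=1, Z=0, X=2, W=1) weight 1/72
  (Y=1, Z=0, X=2, W=3) weight 1/72
  (Y=1, Z=1, X=0, W=1) weight 1/72
  (Y=1, Z=1, X=0, W=3) weight 1/72
  … 10 more
Group by W:
  weight(W=0) = 1/24
  weight(W=1) = 1/12
  weight(W=2) = 1/24
  weight(W=3) = 1/12
Total weight = 1/24 + 1/12 + 1/24 + 1/12 = 1/4
P(W=0 | obs) = 1/24 / 1/4 = 1/6
P(W=1 | obs) = 1/12 / 1/4 = 1/3
P(W=2 | obs) = 1/24 / 1/4 = 1/6
P(W=3 | obs) = 1/12 / 1/4 = 1/3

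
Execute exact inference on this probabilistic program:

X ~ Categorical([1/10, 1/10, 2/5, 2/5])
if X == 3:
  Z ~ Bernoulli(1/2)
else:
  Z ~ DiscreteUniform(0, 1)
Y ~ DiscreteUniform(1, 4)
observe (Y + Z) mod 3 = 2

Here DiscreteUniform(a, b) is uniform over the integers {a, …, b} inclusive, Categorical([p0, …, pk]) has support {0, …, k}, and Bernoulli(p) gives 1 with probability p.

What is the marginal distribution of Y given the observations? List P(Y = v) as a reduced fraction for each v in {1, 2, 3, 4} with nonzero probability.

P(Y=1) = 1/3, P(Y=2) = 1/3, P(Y=4) = 1/3

Enumerate traces; 12 have nonzero weight after conditioning:
  (X=0, Z=0, Y=2) weight 1/80
  (X=0, Z=1, Y=1) weight 1/80
  (X=0, Z=1, Y=4) weight 1/80
  (X=1, Z=0, Y=2) weight 1/80
  (X=1, Z=1, Y=1) weight 1/80
  (X=1, Z=1, Y=4) weight 1/80
  (X=2, Z=0, Y=2) weight 1/20
  (X=2, Z=1, Y=1) weight 1/20
  … 4 more
Group by Y:
  weight(Y=1) = 1/8
  weight(Y=2) = 1/8
  weight(Y=4) = 1/8
Total weight = 1/8 + 1/8 + 1/8 = 3/8
P(Y=1 | obs) = 1/8 / 3/8 = 1/3
P(Y=2 | obs) = 1/8 / 3/8 = 1/3
P(Y=4 | obs) = 1/8 / 3/8 = 1/3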